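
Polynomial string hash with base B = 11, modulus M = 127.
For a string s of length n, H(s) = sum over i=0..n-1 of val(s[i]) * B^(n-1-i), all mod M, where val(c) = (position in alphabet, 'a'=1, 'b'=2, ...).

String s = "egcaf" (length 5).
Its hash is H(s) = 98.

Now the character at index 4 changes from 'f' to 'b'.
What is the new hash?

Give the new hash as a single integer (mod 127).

Answer: 94

Derivation:
val('f') = 6, val('b') = 2
Position k = 4, exponent = n-1-k = 0
B^0 mod M = 11^0 mod 127 = 1
Delta = (2 - 6) * 1 mod 127 = 123
New hash = (98 + 123) mod 127 = 94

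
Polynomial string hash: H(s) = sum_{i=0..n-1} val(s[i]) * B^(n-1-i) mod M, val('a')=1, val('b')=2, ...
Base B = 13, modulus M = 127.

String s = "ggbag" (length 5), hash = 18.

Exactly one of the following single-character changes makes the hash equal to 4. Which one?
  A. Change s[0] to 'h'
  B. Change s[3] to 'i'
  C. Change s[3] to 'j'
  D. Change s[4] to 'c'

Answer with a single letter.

Option A: s[0]='g'->'h', delta=(8-7)*13^4 mod 127 = 113, hash=18+113 mod 127 = 4 <-- target
Option B: s[3]='a'->'i', delta=(9-1)*13^1 mod 127 = 104, hash=18+104 mod 127 = 122
Option C: s[3]='a'->'j', delta=(10-1)*13^1 mod 127 = 117, hash=18+117 mod 127 = 8
Option D: s[4]='g'->'c', delta=(3-7)*13^0 mod 127 = 123, hash=18+123 mod 127 = 14

Answer: A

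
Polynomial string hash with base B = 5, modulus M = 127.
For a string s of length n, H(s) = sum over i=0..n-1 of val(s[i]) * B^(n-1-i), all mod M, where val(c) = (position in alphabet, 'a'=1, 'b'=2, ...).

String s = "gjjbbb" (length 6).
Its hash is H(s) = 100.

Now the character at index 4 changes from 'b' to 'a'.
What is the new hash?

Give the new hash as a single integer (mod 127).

Answer: 95

Derivation:
val('b') = 2, val('a') = 1
Position k = 4, exponent = n-1-k = 1
B^1 mod M = 5^1 mod 127 = 5
Delta = (1 - 2) * 5 mod 127 = 122
New hash = (100 + 122) mod 127 = 95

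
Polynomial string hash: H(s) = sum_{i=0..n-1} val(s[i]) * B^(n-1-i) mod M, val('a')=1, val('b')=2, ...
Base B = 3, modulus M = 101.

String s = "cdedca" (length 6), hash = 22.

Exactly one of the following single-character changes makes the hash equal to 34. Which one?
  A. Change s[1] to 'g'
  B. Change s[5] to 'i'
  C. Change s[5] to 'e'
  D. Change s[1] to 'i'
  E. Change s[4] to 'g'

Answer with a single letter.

Answer: E

Derivation:
Option A: s[1]='d'->'g', delta=(7-4)*3^4 mod 101 = 41, hash=22+41 mod 101 = 63
Option B: s[5]='a'->'i', delta=(9-1)*3^0 mod 101 = 8, hash=22+8 mod 101 = 30
Option C: s[5]='a'->'e', delta=(5-1)*3^0 mod 101 = 4, hash=22+4 mod 101 = 26
Option D: s[1]='d'->'i', delta=(9-4)*3^4 mod 101 = 1, hash=22+1 mod 101 = 23
Option E: s[4]='c'->'g', delta=(7-3)*3^1 mod 101 = 12, hash=22+12 mod 101 = 34 <-- target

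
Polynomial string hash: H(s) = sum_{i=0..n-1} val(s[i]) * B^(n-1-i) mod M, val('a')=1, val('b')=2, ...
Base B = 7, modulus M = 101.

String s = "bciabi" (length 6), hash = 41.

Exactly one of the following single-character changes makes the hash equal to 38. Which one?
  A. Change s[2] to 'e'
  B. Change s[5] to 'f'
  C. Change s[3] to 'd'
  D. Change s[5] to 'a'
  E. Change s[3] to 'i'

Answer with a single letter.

Answer: B

Derivation:
Option A: s[2]='i'->'e', delta=(5-9)*7^3 mod 101 = 42, hash=41+42 mod 101 = 83
Option B: s[5]='i'->'f', delta=(6-9)*7^0 mod 101 = 98, hash=41+98 mod 101 = 38 <-- target
Option C: s[3]='a'->'d', delta=(4-1)*7^2 mod 101 = 46, hash=41+46 mod 101 = 87
Option D: s[5]='i'->'a', delta=(1-9)*7^0 mod 101 = 93, hash=41+93 mod 101 = 33
Option E: s[3]='a'->'i', delta=(9-1)*7^2 mod 101 = 89, hash=41+89 mod 101 = 29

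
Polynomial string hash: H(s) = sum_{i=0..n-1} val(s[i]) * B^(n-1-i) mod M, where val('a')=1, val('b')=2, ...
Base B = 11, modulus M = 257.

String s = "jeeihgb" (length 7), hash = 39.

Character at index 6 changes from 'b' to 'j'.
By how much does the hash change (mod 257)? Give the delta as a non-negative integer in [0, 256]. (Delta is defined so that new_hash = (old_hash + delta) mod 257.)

Delta formula: (val(new) - val(old)) * B^(n-1-k) mod M
  val('j') - val('b') = 10 - 2 = 8
  B^(n-1-k) = 11^0 mod 257 = 1
  Delta = 8 * 1 mod 257 = 8

Answer: 8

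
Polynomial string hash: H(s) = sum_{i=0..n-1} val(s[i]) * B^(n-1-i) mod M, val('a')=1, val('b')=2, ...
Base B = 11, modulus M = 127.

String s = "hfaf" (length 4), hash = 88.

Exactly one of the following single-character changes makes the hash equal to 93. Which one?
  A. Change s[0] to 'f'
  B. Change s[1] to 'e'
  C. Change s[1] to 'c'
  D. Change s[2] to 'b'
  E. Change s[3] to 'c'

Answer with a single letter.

Option A: s[0]='h'->'f', delta=(6-8)*11^3 mod 127 = 5, hash=88+5 mod 127 = 93 <-- target
Option B: s[1]='f'->'e', delta=(5-6)*11^2 mod 127 = 6, hash=88+6 mod 127 = 94
Option C: s[1]='f'->'c', delta=(3-6)*11^2 mod 127 = 18, hash=88+18 mod 127 = 106
Option D: s[2]='a'->'b', delta=(2-1)*11^1 mod 127 = 11, hash=88+11 mod 127 = 99
Option E: s[3]='f'->'c', delta=(3-6)*11^0 mod 127 = 124, hash=88+124 mod 127 = 85

Answer: A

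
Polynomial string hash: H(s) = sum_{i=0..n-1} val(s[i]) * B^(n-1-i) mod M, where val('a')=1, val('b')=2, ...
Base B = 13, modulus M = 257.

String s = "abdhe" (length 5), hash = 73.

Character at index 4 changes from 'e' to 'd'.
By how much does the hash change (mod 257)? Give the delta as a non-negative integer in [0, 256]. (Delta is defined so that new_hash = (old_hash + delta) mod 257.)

Delta formula: (val(new) - val(old)) * B^(n-1-k) mod M
  val('d') - val('e') = 4 - 5 = -1
  B^(n-1-k) = 13^0 mod 257 = 1
  Delta = -1 * 1 mod 257 = 256

Answer: 256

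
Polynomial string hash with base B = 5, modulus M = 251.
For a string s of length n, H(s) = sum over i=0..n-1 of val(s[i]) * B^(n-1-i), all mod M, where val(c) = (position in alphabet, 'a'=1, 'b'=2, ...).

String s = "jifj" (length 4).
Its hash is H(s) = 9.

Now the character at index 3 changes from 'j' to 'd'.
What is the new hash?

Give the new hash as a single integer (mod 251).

Answer: 3

Derivation:
val('j') = 10, val('d') = 4
Position k = 3, exponent = n-1-k = 0
B^0 mod M = 5^0 mod 251 = 1
Delta = (4 - 10) * 1 mod 251 = 245
New hash = (9 + 245) mod 251 = 3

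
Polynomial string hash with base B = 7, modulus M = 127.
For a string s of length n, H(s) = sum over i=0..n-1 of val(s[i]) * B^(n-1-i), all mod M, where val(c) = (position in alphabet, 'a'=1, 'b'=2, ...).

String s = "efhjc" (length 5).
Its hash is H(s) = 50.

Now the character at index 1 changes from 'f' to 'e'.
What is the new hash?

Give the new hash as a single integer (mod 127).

Answer: 88

Derivation:
val('f') = 6, val('e') = 5
Position k = 1, exponent = n-1-k = 3
B^3 mod M = 7^3 mod 127 = 89
Delta = (5 - 6) * 89 mod 127 = 38
New hash = (50 + 38) mod 127 = 88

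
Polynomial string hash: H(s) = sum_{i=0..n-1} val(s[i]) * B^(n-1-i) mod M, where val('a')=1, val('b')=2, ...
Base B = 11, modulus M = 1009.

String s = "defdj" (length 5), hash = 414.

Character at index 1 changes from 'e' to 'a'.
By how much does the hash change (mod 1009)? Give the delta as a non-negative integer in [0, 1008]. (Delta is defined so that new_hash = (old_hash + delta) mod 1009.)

Answer: 730

Derivation:
Delta formula: (val(new) - val(old)) * B^(n-1-k) mod M
  val('a') - val('e') = 1 - 5 = -4
  B^(n-1-k) = 11^3 mod 1009 = 322
  Delta = -4 * 322 mod 1009 = 730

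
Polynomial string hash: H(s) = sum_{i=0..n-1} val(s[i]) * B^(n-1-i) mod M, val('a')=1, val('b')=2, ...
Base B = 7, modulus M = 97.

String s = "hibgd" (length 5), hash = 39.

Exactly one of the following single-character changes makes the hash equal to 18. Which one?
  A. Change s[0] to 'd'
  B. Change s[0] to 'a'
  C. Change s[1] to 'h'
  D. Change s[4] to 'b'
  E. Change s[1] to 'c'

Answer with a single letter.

Answer: E

Derivation:
Option A: s[0]='h'->'d', delta=(4-8)*7^4 mod 97 = 96, hash=39+96 mod 97 = 38
Option B: s[0]='h'->'a', delta=(1-8)*7^4 mod 97 = 71, hash=39+71 mod 97 = 13
Option C: s[1]='i'->'h', delta=(8-9)*7^3 mod 97 = 45, hash=39+45 mod 97 = 84
Option D: s[4]='d'->'b', delta=(2-4)*7^0 mod 97 = 95, hash=39+95 mod 97 = 37
Option E: s[1]='i'->'c', delta=(3-9)*7^3 mod 97 = 76, hash=39+76 mod 97 = 18 <-- target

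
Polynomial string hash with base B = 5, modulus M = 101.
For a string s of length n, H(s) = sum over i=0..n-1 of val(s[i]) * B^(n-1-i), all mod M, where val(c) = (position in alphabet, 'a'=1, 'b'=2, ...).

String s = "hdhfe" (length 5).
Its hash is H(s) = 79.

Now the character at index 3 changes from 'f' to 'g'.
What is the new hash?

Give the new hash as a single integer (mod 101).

Answer: 84

Derivation:
val('f') = 6, val('g') = 7
Position k = 3, exponent = n-1-k = 1
B^1 mod M = 5^1 mod 101 = 5
Delta = (7 - 6) * 5 mod 101 = 5
New hash = (79 + 5) mod 101 = 84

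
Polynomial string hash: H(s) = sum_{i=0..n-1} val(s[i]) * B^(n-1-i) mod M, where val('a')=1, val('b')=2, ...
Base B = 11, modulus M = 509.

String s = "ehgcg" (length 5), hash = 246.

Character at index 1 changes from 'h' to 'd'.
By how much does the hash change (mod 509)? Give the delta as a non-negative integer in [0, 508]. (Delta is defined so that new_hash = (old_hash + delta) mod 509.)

Answer: 275

Derivation:
Delta formula: (val(new) - val(old)) * B^(n-1-k) mod M
  val('d') - val('h') = 4 - 8 = -4
  B^(n-1-k) = 11^3 mod 509 = 313
  Delta = -4 * 313 mod 509 = 275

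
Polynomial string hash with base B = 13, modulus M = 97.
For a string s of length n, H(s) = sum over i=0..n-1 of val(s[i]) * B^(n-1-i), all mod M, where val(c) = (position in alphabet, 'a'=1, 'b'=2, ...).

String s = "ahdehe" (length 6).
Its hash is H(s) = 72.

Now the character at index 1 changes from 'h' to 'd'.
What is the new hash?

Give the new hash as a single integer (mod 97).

val('h') = 8, val('d') = 4
Position k = 1, exponent = n-1-k = 4
B^4 mod M = 13^4 mod 97 = 43
Delta = (4 - 8) * 43 mod 97 = 22
New hash = (72 + 22) mod 97 = 94

Answer: 94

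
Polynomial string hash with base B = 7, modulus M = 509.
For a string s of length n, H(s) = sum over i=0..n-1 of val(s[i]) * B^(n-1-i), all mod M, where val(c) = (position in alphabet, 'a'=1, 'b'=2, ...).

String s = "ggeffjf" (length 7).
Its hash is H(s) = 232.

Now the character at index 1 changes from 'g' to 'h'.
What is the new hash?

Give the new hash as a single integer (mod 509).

val('g') = 7, val('h') = 8
Position k = 1, exponent = n-1-k = 5
B^5 mod M = 7^5 mod 509 = 10
Delta = (8 - 7) * 10 mod 509 = 10
New hash = (232 + 10) mod 509 = 242

Answer: 242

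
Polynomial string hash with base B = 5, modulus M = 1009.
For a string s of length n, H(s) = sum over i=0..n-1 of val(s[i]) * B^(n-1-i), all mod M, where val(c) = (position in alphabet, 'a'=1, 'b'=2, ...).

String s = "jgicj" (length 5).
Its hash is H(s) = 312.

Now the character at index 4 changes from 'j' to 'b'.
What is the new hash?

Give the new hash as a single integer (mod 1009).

Answer: 304

Derivation:
val('j') = 10, val('b') = 2
Position k = 4, exponent = n-1-k = 0
B^0 mod M = 5^0 mod 1009 = 1
Delta = (2 - 10) * 1 mod 1009 = 1001
New hash = (312 + 1001) mod 1009 = 304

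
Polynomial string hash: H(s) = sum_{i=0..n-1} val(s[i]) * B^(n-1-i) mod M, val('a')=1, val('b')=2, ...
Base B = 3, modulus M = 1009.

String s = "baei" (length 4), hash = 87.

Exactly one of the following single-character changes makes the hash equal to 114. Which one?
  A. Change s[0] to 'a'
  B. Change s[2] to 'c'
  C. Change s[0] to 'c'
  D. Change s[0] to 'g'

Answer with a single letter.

Option A: s[0]='b'->'a', delta=(1-2)*3^3 mod 1009 = 982, hash=87+982 mod 1009 = 60
Option B: s[2]='e'->'c', delta=(3-5)*3^1 mod 1009 = 1003, hash=87+1003 mod 1009 = 81
Option C: s[0]='b'->'c', delta=(3-2)*3^3 mod 1009 = 27, hash=87+27 mod 1009 = 114 <-- target
Option D: s[0]='b'->'g', delta=(7-2)*3^3 mod 1009 = 135, hash=87+135 mod 1009 = 222

Answer: C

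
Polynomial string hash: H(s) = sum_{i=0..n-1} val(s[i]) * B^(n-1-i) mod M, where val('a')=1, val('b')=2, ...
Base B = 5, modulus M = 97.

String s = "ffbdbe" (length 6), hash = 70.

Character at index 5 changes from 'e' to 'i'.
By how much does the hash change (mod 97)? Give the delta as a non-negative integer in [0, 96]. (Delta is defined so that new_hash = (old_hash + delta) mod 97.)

Delta formula: (val(new) - val(old)) * B^(n-1-k) mod M
  val('i') - val('e') = 9 - 5 = 4
  B^(n-1-k) = 5^0 mod 97 = 1
  Delta = 4 * 1 mod 97 = 4

Answer: 4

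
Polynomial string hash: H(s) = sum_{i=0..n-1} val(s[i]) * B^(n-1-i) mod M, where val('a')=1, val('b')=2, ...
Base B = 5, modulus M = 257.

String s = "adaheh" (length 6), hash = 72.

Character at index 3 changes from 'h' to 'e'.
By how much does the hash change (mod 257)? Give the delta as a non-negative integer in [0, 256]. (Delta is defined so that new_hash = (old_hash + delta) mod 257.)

Answer: 182

Derivation:
Delta formula: (val(new) - val(old)) * B^(n-1-k) mod M
  val('e') - val('h') = 5 - 8 = -3
  B^(n-1-k) = 5^2 mod 257 = 25
  Delta = -3 * 25 mod 257 = 182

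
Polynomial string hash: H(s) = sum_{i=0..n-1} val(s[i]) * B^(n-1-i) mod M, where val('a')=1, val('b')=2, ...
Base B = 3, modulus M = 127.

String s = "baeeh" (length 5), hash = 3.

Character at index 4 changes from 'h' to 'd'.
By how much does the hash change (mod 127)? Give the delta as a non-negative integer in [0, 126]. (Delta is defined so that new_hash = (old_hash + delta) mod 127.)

Delta formula: (val(new) - val(old)) * B^(n-1-k) mod M
  val('d') - val('h') = 4 - 8 = -4
  B^(n-1-k) = 3^0 mod 127 = 1
  Delta = -4 * 1 mod 127 = 123

Answer: 123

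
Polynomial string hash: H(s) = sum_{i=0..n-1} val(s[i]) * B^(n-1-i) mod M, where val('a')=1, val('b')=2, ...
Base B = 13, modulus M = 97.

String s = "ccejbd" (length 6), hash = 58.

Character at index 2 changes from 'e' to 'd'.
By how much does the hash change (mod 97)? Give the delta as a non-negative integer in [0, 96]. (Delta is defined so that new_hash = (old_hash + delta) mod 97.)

Delta formula: (val(new) - val(old)) * B^(n-1-k) mod M
  val('d') - val('e') = 4 - 5 = -1
  B^(n-1-k) = 13^3 mod 97 = 63
  Delta = -1 * 63 mod 97 = 34

Answer: 34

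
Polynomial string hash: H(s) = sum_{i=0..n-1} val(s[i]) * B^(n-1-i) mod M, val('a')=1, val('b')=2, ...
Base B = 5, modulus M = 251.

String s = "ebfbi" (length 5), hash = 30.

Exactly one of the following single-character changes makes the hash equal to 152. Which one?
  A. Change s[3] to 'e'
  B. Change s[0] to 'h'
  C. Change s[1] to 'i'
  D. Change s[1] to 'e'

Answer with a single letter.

Answer: C

Derivation:
Option A: s[3]='b'->'e', delta=(5-2)*5^1 mod 251 = 15, hash=30+15 mod 251 = 45
Option B: s[0]='e'->'h', delta=(8-5)*5^4 mod 251 = 118, hash=30+118 mod 251 = 148
Option C: s[1]='b'->'i', delta=(9-2)*5^3 mod 251 = 122, hash=30+122 mod 251 = 152 <-- target
Option D: s[1]='b'->'e', delta=(5-2)*5^3 mod 251 = 124, hash=30+124 mod 251 = 154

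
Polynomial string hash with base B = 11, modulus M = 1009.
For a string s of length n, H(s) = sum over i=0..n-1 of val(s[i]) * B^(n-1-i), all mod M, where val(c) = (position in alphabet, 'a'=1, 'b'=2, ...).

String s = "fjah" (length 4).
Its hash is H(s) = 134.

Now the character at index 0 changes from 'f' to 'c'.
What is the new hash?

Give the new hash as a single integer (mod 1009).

val('f') = 6, val('c') = 3
Position k = 0, exponent = n-1-k = 3
B^3 mod M = 11^3 mod 1009 = 322
Delta = (3 - 6) * 322 mod 1009 = 43
New hash = (134 + 43) mod 1009 = 177

Answer: 177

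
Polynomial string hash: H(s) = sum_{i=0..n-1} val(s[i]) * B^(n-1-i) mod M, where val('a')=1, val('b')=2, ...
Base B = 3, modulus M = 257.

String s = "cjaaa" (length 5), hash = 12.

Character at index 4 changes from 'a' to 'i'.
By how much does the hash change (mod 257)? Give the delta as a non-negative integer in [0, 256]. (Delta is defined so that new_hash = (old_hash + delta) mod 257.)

Answer: 8

Derivation:
Delta formula: (val(new) - val(old)) * B^(n-1-k) mod M
  val('i') - val('a') = 9 - 1 = 8
  B^(n-1-k) = 3^0 mod 257 = 1
  Delta = 8 * 1 mod 257 = 8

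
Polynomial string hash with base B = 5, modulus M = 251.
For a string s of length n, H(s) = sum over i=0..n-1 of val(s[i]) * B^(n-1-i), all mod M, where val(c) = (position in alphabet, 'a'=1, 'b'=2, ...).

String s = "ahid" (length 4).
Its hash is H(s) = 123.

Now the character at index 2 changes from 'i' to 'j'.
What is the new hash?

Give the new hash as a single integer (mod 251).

val('i') = 9, val('j') = 10
Position k = 2, exponent = n-1-k = 1
B^1 mod M = 5^1 mod 251 = 5
Delta = (10 - 9) * 5 mod 251 = 5
New hash = (123 + 5) mod 251 = 128

Answer: 128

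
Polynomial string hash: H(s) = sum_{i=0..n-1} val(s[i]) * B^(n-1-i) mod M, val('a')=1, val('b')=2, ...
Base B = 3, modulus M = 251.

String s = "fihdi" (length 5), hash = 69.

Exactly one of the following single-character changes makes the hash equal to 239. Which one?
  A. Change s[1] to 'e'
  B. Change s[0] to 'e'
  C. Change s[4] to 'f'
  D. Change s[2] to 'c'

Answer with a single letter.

Answer: B

Derivation:
Option A: s[1]='i'->'e', delta=(5-9)*3^3 mod 251 = 143, hash=69+143 mod 251 = 212
Option B: s[0]='f'->'e', delta=(5-6)*3^4 mod 251 = 170, hash=69+170 mod 251 = 239 <-- target
Option C: s[4]='i'->'f', delta=(6-9)*3^0 mod 251 = 248, hash=69+248 mod 251 = 66
Option D: s[2]='h'->'c', delta=(3-8)*3^2 mod 251 = 206, hash=69+206 mod 251 = 24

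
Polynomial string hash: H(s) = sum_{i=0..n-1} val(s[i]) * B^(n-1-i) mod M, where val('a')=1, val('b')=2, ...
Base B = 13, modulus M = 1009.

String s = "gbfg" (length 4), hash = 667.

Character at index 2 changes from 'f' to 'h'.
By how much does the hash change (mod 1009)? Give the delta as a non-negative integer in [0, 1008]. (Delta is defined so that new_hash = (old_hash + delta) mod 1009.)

Answer: 26

Derivation:
Delta formula: (val(new) - val(old)) * B^(n-1-k) mod M
  val('h') - val('f') = 8 - 6 = 2
  B^(n-1-k) = 13^1 mod 1009 = 13
  Delta = 2 * 13 mod 1009 = 26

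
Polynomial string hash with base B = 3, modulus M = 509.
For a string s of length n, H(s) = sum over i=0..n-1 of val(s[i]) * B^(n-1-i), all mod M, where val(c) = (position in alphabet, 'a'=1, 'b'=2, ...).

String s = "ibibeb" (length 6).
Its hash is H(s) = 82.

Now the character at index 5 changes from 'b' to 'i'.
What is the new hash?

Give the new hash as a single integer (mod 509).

val('b') = 2, val('i') = 9
Position k = 5, exponent = n-1-k = 0
B^0 mod M = 3^0 mod 509 = 1
Delta = (9 - 2) * 1 mod 509 = 7
New hash = (82 + 7) mod 509 = 89

Answer: 89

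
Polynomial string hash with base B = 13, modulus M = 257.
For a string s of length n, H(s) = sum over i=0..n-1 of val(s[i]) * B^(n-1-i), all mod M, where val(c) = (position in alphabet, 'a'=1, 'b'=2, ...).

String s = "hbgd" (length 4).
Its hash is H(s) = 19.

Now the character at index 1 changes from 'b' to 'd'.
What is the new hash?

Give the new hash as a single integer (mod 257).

Answer: 100

Derivation:
val('b') = 2, val('d') = 4
Position k = 1, exponent = n-1-k = 2
B^2 mod M = 13^2 mod 257 = 169
Delta = (4 - 2) * 169 mod 257 = 81
New hash = (19 + 81) mod 257 = 100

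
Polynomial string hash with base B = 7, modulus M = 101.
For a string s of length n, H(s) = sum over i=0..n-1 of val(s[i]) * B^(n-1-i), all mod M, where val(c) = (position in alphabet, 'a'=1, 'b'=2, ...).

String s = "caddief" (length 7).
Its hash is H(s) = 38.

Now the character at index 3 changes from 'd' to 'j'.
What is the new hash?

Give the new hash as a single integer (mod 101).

val('d') = 4, val('j') = 10
Position k = 3, exponent = n-1-k = 3
B^3 mod M = 7^3 mod 101 = 40
Delta = (10 - 4) * 40 mod 101 = 38
New hash = (38 + 38) mod 101 = 76

Answer: 76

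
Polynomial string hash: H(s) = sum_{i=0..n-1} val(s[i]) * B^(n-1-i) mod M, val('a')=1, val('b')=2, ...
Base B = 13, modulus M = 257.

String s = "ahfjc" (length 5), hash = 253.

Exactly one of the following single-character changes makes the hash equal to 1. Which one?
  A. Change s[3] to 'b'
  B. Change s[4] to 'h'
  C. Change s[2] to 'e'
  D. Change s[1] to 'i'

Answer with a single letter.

Answer: B

Derivation:
Option A: s[3]='j'->'b', delta=(2-10)*13^1 mod 257 = 153, hash=253+153 mod 257 = 149
Option B: s[4]='c'->'h', delta=(8-3)*13^0 mod 257 = 5, hash=253+5 mod 257 = 1 <-- target
Option C: s[2]='f'->'e', delta=(5-6)*13^2 mod 257 = 88, hash=253+88 mod 257 = 84
Option D: s[1]='h'->'i', delta=(9-8)*13^3 mod 257 = 141, hash=253+141 mod 257 = 137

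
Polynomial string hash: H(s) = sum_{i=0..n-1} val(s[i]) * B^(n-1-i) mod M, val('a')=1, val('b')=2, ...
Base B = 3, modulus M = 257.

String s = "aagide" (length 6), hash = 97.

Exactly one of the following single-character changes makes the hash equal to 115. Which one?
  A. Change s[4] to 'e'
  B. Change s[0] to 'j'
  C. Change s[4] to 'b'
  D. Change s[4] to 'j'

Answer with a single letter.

Option A: s[4]='d'->'e', delta=(5-4)*3^1 mod 257 = 3, hash=97+3 mod 257 = 100
Option B: s[0]='a'->'j', delta=(10-1)*3^5 mod 257 = 131, hash=97+131 mod 257 = 228
Option C: s[4]='d'->'b', delta=(2-4)*3^1 mod 257 = 251, hash=97+251 mod 257 = 91
Option D: s[4]='d'->'j', delta=(10-4)*3^1 mod 257 = 18, hash=97+18 mod 257 = 115 <-- target

Answer: D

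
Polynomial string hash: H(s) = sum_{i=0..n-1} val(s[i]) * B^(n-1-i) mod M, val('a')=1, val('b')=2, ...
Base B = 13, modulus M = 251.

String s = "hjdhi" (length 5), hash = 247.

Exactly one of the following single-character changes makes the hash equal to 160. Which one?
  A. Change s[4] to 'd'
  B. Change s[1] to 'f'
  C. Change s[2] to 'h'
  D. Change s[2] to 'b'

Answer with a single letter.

Answer: D

Derivation:
Option A: s[4]='i'->'d', delta=(4-9)*13^0 mod 251 = 246, hash=247+246 mod 251 = 242
Option B: s[1]='j'->'f', delta=(6-10)*13^3 mod 251 = 248, hash=247+248 mod 251 = 244
Option C: s[2]='d'->'h', delta=(8-4)*13^2 mod 251 = 174, hash=247+174 mod 251 = 170
Option D: s[2]='d'->'b', delta=(2-4)*13^2 mod 251 = 164, hash=247+164 mod 251 = 160 <-- target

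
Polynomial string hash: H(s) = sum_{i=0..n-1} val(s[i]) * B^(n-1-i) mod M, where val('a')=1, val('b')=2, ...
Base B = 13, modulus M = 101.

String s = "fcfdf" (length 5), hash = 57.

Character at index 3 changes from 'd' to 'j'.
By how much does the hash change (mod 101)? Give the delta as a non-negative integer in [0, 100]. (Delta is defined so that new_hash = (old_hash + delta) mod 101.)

Delta formula: (val(new) - val(old)) * B^(n-1-k) mod M
  val('j') - val('d') = 10 - 4 = 6
  B^(n-1-k) = 13^1 mod 101 = 13
  Delta = 6 * 13 mod 101 = 78

Answer: 78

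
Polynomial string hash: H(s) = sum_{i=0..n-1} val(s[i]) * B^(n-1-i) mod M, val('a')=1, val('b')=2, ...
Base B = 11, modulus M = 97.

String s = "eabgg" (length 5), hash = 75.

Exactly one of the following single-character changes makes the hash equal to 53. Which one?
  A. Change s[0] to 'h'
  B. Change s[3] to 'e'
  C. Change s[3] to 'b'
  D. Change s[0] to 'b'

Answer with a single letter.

Option A: s[0]='e'->'h', delta=(8-5)*11^4 mod 97 = 79, hash=75+79 mod 97 = 57
Option B: s[3]='g'->'e', delta=(5-7)*11^1 mod 97 = 75, hash=75+75 mod 97 = 53 <-- target
Option C: s[3]='g'->'b', delta=(2-7)*11^1 mod 97 = 42, hash=75+42 mod 97 = 20
Option D: s[0]='e'->'b', delta=(2-5)*11^4 mod 97 = 18, hash=75+18 mod 97 = 93

Answer: B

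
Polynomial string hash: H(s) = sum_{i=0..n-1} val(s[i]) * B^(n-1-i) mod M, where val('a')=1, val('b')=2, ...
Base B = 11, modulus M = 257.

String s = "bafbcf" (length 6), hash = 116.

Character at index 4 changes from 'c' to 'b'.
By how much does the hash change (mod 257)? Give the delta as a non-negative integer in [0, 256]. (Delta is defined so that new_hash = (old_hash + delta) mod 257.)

Answer: 246

Derivation:
Delta formula: (val(new) - val(old)) * B^(n-1-k) mod M
  val('b') - val('c') = 2 - 3 = -1
  B^(n-1-k) = 11^1 mod 257 = 11
  Delta = -1 * 11 mod 257 = 246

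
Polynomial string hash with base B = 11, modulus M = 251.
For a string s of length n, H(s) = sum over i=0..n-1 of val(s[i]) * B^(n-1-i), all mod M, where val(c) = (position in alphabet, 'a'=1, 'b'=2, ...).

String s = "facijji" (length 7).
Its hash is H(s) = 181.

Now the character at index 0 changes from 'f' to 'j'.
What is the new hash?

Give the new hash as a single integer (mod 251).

val('f') = 6, val('j') = 10
Position k = 0, exponent = n-1-k = 6
B^6 mod M = 11^6 mod 251 = 3
Delta = (10 - 6) * 3 mod 251 = 12
New hash = (181 + 12) mod 251 = 193

Answer: 193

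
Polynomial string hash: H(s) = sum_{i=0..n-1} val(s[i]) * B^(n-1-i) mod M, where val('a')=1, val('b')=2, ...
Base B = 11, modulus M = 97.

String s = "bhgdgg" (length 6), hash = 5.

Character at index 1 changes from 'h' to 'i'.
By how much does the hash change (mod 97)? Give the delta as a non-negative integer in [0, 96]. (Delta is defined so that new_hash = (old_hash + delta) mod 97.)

Answer: 91

Derivation:
Delta formula: (val(new) - val(old)) * B^(n-1-k) mod M
  val('i') - val('h') = 9 - 8 = 1
  B^(n-1-k) = 11^4 mod 97 = 91
  Delta = 1 * 91 mod 97 = 91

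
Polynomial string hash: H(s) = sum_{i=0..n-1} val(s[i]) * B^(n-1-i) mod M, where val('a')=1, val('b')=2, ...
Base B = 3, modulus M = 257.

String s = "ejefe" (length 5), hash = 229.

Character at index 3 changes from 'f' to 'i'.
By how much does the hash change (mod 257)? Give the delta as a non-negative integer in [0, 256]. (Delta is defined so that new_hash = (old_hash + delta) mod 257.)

Delta formula: (val(new) - val(old)) * B^(n-1-k) mod M
  val('i') - val('f') = 9 - 6 = 3
  B^(n-1-k) = 3^1 mod 257 = 3
  Delta = 3 * 3 mod 257 = 9

Answer: 9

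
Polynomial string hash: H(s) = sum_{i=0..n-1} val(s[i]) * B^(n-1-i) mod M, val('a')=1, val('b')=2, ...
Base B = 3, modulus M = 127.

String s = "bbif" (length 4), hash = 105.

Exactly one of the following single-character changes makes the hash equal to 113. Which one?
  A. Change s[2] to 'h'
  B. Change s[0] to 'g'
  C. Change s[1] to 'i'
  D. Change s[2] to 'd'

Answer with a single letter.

Option A: s[2]='i'->'h', delta=(8-9)*3^1 mod 127 = 124, hash=105+124 mod 127 = 102
Option B: s[0]='b'->'g', delta=(7-2)*3^3 mod 127 = 8, hash=105+8 mod 127 = 113 <-- target
Option C: s[1]='b'->'i', delta=(9-2)*3^2 mod 127 = 63, hash=105+63 mod 127 = 41
Option D: s[2]='i'->'d', delta=(4-9)*3^1 mod 127 = 112, hash=105+112 mod 127 = 90

Answer: B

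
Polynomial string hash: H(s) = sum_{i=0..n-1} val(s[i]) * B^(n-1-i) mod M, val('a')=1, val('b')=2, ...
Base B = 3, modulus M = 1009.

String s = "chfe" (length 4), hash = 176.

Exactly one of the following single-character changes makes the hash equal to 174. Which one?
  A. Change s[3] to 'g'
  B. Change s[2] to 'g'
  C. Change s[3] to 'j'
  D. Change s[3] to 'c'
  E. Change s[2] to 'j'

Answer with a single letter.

Answer: D

Derivation:
Option A: s[3]='e'->'g', delta=(7-5)*3^0 mod 1009 = 2, hash=176+2 mod 1009 = 178
Option B: s[2]='f'->'g', delta=(7-6)*3^1 mod 1009 = 3, hash=176+3 mod 1009 = 179
Option C: s[3]='e'->'j', delta=(10-5)*3^0 mod 1009 = 5, hash=176+5 mod 1009 = 181
Option D: s[3]='e'->'c', delta=(3-5)*3^0 mod 1009 = 1007, hash=176+1007 mod 1009 = 174 <-- target
Option E: s[2]='f'->'j', delta=(10-6)*3^1 mod 1009 = 12, hash=176+12 mod 1009 = 188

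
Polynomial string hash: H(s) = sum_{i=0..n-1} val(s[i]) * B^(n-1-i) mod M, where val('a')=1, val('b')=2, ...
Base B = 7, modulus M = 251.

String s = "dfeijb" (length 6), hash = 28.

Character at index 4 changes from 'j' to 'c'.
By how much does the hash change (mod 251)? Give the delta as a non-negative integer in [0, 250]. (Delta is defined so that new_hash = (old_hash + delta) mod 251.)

Answer: 202

Derivation:
Delta formula: (val(new) - val(old)) * B^(n-1-k) mod M
  val('c') - val('j') = 3 - 10 = -7
  B^(n-1-k) = 7^1 mod 251 = 7
  Delta = -7 * 7 mod 251 = 202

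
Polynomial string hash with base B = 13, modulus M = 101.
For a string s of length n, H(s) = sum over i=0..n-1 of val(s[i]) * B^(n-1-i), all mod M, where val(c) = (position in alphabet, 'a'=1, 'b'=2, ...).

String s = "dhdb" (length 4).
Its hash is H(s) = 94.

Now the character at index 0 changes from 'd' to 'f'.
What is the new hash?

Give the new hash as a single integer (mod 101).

Answer: 44

Derivation:
val('d') = 4, val('f') = 6
Position k = 0, exponent = n-1-k = 3
B^3 mod M = 13^3 mod 101 = 76
Delta = (6 - 4) * 76 mod 101 = 51
New hash = (94 + 51) mod 101 = 44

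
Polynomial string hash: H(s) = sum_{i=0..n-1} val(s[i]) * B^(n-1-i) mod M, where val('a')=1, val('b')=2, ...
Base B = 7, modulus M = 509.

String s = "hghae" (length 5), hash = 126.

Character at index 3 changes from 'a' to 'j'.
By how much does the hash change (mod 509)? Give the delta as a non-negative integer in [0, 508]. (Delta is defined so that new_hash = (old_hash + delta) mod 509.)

Delta formula: (val(new) - val(old)) * B^(n-1-k) mod M
  val('j') - val('a') = 10 - 1 = 9
  B^(n-1-k) = 7^1 mod 509 = 7
  Delta = 9 * 7 mod 509 = 63

Answer: 63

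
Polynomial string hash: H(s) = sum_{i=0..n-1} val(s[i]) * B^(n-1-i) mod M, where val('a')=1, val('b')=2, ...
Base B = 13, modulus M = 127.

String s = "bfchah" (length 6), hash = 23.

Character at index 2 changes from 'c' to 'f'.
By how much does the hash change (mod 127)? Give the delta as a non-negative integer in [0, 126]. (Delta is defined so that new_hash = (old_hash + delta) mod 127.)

Answer: 114

Derivation:
Delta formula: (val(new) - val(old)) * B^(n-1-k) mod M
  val('f') - val('c') = 6 - 3 = 3
  B^(n-1-k) = 13^3 mod 127 = 38
  Delta = 3 * 38 mod 127 = 114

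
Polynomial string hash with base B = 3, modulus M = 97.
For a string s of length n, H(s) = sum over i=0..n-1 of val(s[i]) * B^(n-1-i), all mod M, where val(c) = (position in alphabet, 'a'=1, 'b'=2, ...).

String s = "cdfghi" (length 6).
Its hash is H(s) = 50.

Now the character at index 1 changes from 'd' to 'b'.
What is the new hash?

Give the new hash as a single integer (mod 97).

Answer: 82

Derivation:
val('d') = 4, val('b') = 2
Position k = 1, exponent = n-1-k = 4
B^4 mod M = 3^4 mod 97 = 81
Delta = (2 - 4) * 81 mod 97 = 32
New hash = (50 + 32) mod 97 = 82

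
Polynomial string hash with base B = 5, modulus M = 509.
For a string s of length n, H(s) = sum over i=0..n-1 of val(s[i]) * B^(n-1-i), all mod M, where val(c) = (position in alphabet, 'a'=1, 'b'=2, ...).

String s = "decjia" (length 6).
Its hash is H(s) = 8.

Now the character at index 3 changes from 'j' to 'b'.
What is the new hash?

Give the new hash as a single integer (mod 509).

Answer: 317

Derivation:
val('j') = 10, val('b') = 2
Position k = 3, exponent = n-1-k = 2
B^2 mod M = 5^2 mod 509 = 25
Delta = (2 - 10) * 25 mod 509 = 309
New hash = (8 + 309) mod 509 = 317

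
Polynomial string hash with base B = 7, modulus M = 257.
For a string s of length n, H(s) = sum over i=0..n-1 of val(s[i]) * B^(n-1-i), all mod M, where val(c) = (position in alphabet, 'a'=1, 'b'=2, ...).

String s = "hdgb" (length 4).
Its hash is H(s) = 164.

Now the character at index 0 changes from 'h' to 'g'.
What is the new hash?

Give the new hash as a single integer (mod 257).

Answer: 78

Derivation:
val('h') = 8, val('g') = 7
Position k = 0, exponent = n-1-k = 3
B^3 mod M = 7^3 mod 257 = 86
Delta = (7 - 8) * 86 mod 257 = 171
New hash = (164 + 171) mod 257 = 78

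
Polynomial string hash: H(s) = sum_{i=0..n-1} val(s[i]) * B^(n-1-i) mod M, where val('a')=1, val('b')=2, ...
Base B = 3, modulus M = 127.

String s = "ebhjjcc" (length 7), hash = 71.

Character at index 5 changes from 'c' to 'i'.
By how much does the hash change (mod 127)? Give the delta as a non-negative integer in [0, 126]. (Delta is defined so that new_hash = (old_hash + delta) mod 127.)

Answer: 18

Derivation:
Delta formula: (val(new) - val(old)) * B^(n-1-k) mod M
  val('i') - val('c') = 9 - 3 = 6
  B^(n-1-k) = 3^1 mod 127 = 3
  Delta = 6 * 3 mod 127 = 18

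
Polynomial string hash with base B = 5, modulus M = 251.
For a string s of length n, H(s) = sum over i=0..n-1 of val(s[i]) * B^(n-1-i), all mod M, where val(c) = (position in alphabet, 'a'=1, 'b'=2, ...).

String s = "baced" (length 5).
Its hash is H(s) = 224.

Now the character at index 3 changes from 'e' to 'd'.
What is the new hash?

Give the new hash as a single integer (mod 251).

val('e') = 5, val('d') = 4
Position k = 3, exponent = n-1-k = 1
B^1 mod M = 5^1 mod 251 = 5
Delta = (4 - 5) * 5 mod 251 = 246
New hash = (224 + 246) mod 251 = 219

Answer: 219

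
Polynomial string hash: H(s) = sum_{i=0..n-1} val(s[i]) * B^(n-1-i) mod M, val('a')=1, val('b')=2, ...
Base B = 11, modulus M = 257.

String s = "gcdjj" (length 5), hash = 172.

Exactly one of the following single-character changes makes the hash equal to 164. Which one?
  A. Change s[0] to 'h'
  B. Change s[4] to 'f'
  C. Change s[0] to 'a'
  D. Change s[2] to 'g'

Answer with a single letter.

Option A: s[0]='g'->'h', delta=(8-7)*11^4 mod 257 = 249, hash=172+249 mod 257 = 164 <-- target
Option B: s[4]='j'->'f', delta=(6-10)*11^0 mod 257 = 253, hash=172+253 mod 257 = 168
Option C: s[0]='g'->'a', delta=(1-7)*11^4 mod 257 = 48, hash=172+48 mod 257 = 220
Option D: s[2]='d'->'g', delta=(7-4)*11^2 mod 257 = 106, hash=172+106 mod 257 = 21

Answer: A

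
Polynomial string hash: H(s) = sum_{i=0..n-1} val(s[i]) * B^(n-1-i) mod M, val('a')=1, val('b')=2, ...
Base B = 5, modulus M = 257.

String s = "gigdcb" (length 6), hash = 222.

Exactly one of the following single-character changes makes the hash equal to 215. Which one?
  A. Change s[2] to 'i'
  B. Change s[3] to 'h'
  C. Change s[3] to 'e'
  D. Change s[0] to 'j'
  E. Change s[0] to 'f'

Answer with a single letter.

Answer: A

Derivation:
Option A: s[2]='g'->'i', delta=(9-7)*5^3 mod 257 = 250, hash=222+250 mod 257 = 215 <-- target
Option B: s[3]='d'->'h', delta=(8-4)*5^2 mod 257 = 100, hash=222+100 mod 257 = 65
Option C: s[3]='d'->'e', delta=(5-4)*5^2 mod 257 = 25, hash=222+25 mod 257 = 247
Option D: s[0]='g'->'j', delta=(10-7)*5^5 mod 257 = 123, hash=222+123 mod 257 = 88
Option E: s[0]='g'->'f', delta=(6-7)*5^5 mod 257 = 216, hash=222+216 mod 257 = 181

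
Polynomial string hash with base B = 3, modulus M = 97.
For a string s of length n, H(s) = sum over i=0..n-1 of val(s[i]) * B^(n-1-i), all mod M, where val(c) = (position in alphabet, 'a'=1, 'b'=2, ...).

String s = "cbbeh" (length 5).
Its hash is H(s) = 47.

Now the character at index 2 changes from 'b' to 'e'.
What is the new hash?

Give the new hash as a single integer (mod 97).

val('b') = 2, val('e') = 5
Position k = 2, exponent = n-1-k = 2
B^2 mod M = 3^2 mod 97 = 9
Delta = (5 - 2) * 9 mod 97 = 27
New hash = (47 + 27) mod 97 = 74

Answer: 74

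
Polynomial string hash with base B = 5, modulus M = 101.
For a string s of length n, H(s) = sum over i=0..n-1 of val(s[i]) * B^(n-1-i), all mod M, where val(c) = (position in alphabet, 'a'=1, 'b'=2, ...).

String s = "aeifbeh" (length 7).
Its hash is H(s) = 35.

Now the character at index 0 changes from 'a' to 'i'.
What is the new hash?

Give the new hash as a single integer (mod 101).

val('a') = 1, val('i') = 9
Position k = 0, exponent = n-1-k = 6
B^6 mod M = 5^6 mod 101 = 71
Delta = (9 - 1) * 71 mod 101 = 63
New hash = (35 + 63) mod 101 = 98

Answer: 98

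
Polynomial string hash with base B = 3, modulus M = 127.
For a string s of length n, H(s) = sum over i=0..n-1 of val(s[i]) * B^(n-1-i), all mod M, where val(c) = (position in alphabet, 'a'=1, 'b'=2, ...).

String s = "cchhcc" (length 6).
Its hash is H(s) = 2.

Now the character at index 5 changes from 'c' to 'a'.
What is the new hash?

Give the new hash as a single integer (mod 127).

Answer: 0

Derivation:
val('c') = 3, val('a') = 1
Position k = 5, exponent = n-1-k = 0
B^0 mod M = 3^0 mod 127 = 1
Delta = (1 - 3) * 1 mod 127 = 125
New hash = (2 + 125) mod 127 = 0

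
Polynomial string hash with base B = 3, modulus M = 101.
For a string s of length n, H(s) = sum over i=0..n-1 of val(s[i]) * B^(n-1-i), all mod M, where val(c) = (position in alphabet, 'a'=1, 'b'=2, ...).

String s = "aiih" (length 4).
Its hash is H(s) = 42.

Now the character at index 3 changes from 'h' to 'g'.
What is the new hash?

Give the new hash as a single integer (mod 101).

val('h') = 8, val('g') = 7
Position k = 3, exponent = n-1-k = 0
B^0 mod M = 3^0 mod 101 = 1
Delta = (7 - 8) * 1 mod 101 = 100
New hash = (42 + 100) mod 101 = 41

Answer: 41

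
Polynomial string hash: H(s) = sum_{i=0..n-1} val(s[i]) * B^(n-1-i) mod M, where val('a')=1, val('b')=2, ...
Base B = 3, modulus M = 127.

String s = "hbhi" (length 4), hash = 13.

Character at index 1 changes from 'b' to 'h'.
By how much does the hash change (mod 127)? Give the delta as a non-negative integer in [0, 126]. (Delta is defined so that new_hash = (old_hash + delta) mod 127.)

Answer: 54

Derivation:
Delta formula: (val(new) - val(old)) * B^(n-1-k) mod M
  val('h') - val('b') = 8 - 2 = 6
  B^(n-1-k) = 3^2 mod 127 = 9
  Delta = 6 * 9 mod 127 = 54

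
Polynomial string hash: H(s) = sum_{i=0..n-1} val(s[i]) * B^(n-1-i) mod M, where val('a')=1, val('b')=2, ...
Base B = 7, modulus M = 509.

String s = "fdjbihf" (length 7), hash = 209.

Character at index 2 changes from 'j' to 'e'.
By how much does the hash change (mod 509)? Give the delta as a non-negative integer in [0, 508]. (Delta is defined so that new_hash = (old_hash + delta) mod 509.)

Answer: 211

Derivation:
Delta formula: (val(new) - val(old)) * B^(n-1-k) mod M
  val('e') - val('j') = 5 - 10 = -5
  B^(n-1-k) = 7^4 mod 509 = 365
  Delta = -5 * 365 mod 509 = 211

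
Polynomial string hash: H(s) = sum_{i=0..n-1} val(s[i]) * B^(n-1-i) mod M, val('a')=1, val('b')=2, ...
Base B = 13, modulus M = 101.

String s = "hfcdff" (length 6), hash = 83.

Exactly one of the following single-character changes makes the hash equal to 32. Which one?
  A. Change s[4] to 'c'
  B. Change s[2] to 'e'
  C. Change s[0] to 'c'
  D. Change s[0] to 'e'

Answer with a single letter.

Option A: s[4]='f'->'c', delta=(3-6)*13^1 mod 101 = 62, hash=83+62 mod 101 = 44
Option B: s[2]='c'->'e', delta=(5-3)*13^3 mod 101 = 51, hash=83+51 mod 101 = 33
Option C: s[0]='h'->'c', delta=(3-8)*13^5 mod 101 = 16, hash=83+16 mod 101 = 99
Option D: s[0]='h'->'e', delta=(5-8)*13^5 mod 101 = 50, hash=83+50 mod 101 = 32 <-- target

Answer: D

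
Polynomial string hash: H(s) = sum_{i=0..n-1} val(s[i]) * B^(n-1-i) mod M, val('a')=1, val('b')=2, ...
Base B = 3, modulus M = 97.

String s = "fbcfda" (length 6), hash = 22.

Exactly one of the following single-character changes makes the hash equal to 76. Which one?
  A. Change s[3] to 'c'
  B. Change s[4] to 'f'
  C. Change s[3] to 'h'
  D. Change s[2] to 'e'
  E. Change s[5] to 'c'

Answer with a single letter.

Option A: s[3]='f'->'c', delta=(3-6)*3^2 mod 97 = 70, hash=22+70 mod 97 = 92
Option B: s[4]='d'->'f', delta=(6-4)*3^1 mod 97 = 6, hash=22+6 mod 97 = 28
Option C: s[3]='f'->'h', delta=(8-6)*3^2 mod 97 = 18, hash=22+18 mod 97 = 40
Option D: s[2]='c'->'e', delta=(5-3)*3^3 mod 97 = 54, hash=22+54 mod 97 = 76 <-- target
Option E: s[5]='a'->'c', delta=(3-1)*3^0 mod 97 = 2, hash=22+2 mod 97 = 24

Answer: D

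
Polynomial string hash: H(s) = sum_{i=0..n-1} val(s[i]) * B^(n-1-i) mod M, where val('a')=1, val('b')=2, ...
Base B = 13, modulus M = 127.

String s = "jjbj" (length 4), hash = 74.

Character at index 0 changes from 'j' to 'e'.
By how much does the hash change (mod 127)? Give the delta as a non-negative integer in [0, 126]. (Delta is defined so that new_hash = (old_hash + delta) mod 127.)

Delta formula: (val(new) - val(old)) * B^(n-1-k) mod M
  val('e') - val('j') = 5 - 10 = -5
  B^(n-1-k) = 13^3 mod 127 = 38
  Delta = -5 * 38 mod 127 = 64

Answer: 64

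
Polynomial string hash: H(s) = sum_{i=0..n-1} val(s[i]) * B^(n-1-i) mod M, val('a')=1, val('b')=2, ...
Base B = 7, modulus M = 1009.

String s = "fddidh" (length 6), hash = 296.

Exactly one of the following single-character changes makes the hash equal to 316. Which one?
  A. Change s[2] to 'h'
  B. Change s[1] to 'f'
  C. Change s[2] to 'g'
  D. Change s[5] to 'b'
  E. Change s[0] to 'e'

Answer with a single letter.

Option A: s[2]='d'->'h', delta=(8-4)*7^3 mod 1009 = 363, hash=296+363 mod 1009 = 659
Option B: s[1]='d'->'f', delta=(6-4)*7^4 mod 1009 = 766, hash=296+766 mod 1009 = 53
Option C: s[2]='d'->'g', delta=(7-4)*7^3 mod 1009 = 20, hash=296+20 mod 1009 = 316 <-- target
Option D: s[5]='h'->'b', delta=(2-8)*7^0 mod 1009 = 1003, hash=296+1003 mod 1009 = 290
Option E: s[0]='f'->'e', delta=(5-6)*7^5 mod 1009 = 346, hash=296+346 mod 1009 = 642

Answer: C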